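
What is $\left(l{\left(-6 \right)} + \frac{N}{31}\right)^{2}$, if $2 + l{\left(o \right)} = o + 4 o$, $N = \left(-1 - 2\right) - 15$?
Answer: $\frac{1020100}{961} \approx 1061.5$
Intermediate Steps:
$N = -18$ ($N = -3 - 15 = -18$)
$l{\left(o \right)} = -2 + 5 o$ ($l{\left(o \right)} = -2 + \left(o + 4 o\right) = -2 + 5 o$)
$\left(l{\left(-6 \right)} + \frac{N}{31}\right)^{2} = \left(\left(-2 + 5 \left(-6\right)\right) - \frac{18}{31}\right)^{2} = \left(\left(-2 - 30\right) - \frac{18}{31}\right)^{2} = \left(-32 - \frac{18}{31}\right)^{2} = \left(- \frac{1010}{31}\right)^{2} = \frac{1020100}{961}$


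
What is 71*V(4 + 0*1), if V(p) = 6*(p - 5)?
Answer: -426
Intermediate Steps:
V(p) = -30 + 6*p (V(p) = 6*(-5 + p) = -30 + 6*p)
71*V(4 + 0*1) = 71*(-30 + 6*(4 + 0*1)) = 71*(-30 + 6*(4 + 0)) = 71*(-30 + 6*4) = 71*(-30 + 24) = 71*(-6) = -426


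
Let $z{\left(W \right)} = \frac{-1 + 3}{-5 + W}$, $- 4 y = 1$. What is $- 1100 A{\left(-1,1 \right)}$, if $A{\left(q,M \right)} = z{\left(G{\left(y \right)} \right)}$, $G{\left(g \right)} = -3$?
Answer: $275$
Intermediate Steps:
$y = - \frac{1}{4}$ ($y = \left(- \frac{1}{4}\right) 1 = - \frac{1}{4} \approx -0.25$)
$z{\left(W \right)} = \frac{2}{-5 + W}$
$A{\left(q,M \right)} = - \frac{1}{4}$ ($A{\left(q,M \right)} = \frac{2}{-5 - 3} = \frac{2}{-8} = 2 \left(- \frac{1}{8}\right) = - \frac{1}{4}$)
$- 1100 A{\left(-1,1 \right)} = \left(-1100\right) \left(- \frac{1}{4}\right) = 275$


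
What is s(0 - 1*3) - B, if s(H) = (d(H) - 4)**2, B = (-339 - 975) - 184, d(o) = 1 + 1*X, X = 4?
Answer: 1499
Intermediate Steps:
d(o) = 5 (d(o) = 1 + 1*4 = 1 + 4 = 5)
B = -1498 (B = -1314 - 184 = -1498)
s(H) = 1 (s(H) = (5 - 4)**2 = 1**2 = 1)
s(0 - 1*3) - B = 1 - 1*(-1498) = 1 + 1498 = 1499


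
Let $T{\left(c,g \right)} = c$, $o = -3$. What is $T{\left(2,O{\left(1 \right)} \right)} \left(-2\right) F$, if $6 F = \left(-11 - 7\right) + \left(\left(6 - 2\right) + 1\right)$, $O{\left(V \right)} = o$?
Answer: $\frac{26}{3} \approx 8.6667$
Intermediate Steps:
$O{\left(V \right)} = -3$
$F = - \frac{13}{6}$ ($F = \frac{\left(-11 - 7\right) + \left(\left(6 - 2\right) + 1\right)}{6} = \frac{-18 + \left(4 + 1\right)}{6} = \frac{-18 + 5}{6} = \frac{1}{6} \left(-13\right) = - \frac{13}{6} \approx -2.1667$)
$T{\left(2,O{\left(1 \right)} \right)} \left(-2\right) F = 2 \left(-2\right) \left(- \frac{13}{6}\right) = \left(-4\right) \left(- \frac{13}{6}\right) = \frac{26}{3}$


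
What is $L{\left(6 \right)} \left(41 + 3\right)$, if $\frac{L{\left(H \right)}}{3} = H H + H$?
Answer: $5544$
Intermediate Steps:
$L{\left(H \right)} = 3 H + 3 H^{2}$ ($L{\left(H \right)} = 3 \left(H H + H\right) = 3 \left(H^{2} + H\right) = 3 \left(H + H^{2}\right) = 3 H + 3 H^{2}$)
$L{\left(6 \right)} \left(41 + 3\right) = 3 \cdot 6 \left(1 + 6\right) \left(41 + 3\right) = 3 \cdot 6 \cdot 7 \cdot 44 = 126 \cdot 44 = 5544$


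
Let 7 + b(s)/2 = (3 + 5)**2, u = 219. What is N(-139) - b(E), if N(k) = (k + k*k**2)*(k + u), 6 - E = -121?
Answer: -214860754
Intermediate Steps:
E = 127 (E = 6 - 1*(-121) = 6 + 121 = 127)
N(k) = (219 + k)*(k + k**3) (N(k) = (k + k*k**2)*(k + 219) = (k + k**3)*(219 + k) = (219 + k)*(k + k**3))
b(s) = 114 (b(s) = -14 + 2*(3 + 5)**2 = -14 + 2*8**2 = -14 + 2*64 = -14 + 128 = 114)
N(-139) - b(E) = -139*(219 - 139 + (-139)**3 + 219*(-139)**2) - 1*114 = -139*(219 - 139 - 2685619 + 219*19321) - 114 = -139*(219 - 139 - 2685619 + 4231299) - 114 = -139*1545760 - 114 = -214860640 - 114 = -214860754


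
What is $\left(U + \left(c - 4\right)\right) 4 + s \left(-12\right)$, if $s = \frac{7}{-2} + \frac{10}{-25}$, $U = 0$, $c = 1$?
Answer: $\frac{174}{5} \approx 34.8$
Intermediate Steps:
$s = - \frac{39}{10}$ ($s = 7 \left(- \frac{1}{2}\right) + 10 \left(- \frac{1}{25}\right) = - \frac{7}{2} - \frac{2}{5} = - \frac{39}{10} \approx -3.9$)
$\left(U + \left(c - 4\right)\right) 4 + s \left(-12\right) = \left(0 + \left(1 - 4\right)\right) 4 - - \frac{234}{5} = \left(0 + \left(1 - 4\right)\right) 4 + \frac{234}{5} = \left(0 - 3\right) 4 + \frac{234}{5} = \left(-3\right) 4 + \frac{234}{5} = -12 + \frac{234}{5} = \frac{174}{5}$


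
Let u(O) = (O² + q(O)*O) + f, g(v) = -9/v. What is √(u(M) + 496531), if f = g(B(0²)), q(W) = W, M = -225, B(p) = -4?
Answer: √2391133/2 ≈ 773.16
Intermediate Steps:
f = 9/4 (f = -9/(-4) = -9*(-¼) = 9/4 ≈ 2.2500)
u(O) = 9/4 + 2*O² (u(O) = (O² + O*O) + 9/4 = (O² + O²) + 9/4 = 2*O² + 9/4 = 9/4 + 2*O²)
√(u(M) + 496531) = √((9/4 + 2*(-225)²) + 496531) = √((9/4 + 2*50625) + 496531) = √((9/4 + 101250) + 496531) = √(405009/4 + 496531) = √(2391133/4) = √2391133/2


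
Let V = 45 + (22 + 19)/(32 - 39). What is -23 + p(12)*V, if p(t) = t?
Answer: 3127/7 ≈ 446.71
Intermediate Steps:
V = 274/7 (V = 45 + 41/(-7) = 45 + 41*(-1/7) = 45 - 41/7 = 274/7 ≈ 39.143)
-23 + p(12)*V = -23 + 12*(274/7) = -23 + 3288/7 = 3127/7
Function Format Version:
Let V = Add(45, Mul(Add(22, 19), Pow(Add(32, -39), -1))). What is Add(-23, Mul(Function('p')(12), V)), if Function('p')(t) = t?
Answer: Rational(3127, 7) ≈ 446.71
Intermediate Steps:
V = Rational(274, 7) (V = Add(45, Mul(41, Pow(-7, -1))) = Add(45, Mul(41, Rational(-1, 7))) = Add(45, Rational(-41, 7)) = Rational(274, 7) ≈ 39.143)
Add(-23, Mul(Function('p')(12), V)) = Add(-23, Mul(12, Rational(274, 7))) = Add(-23, Rational(3288, 7)) = Rational(3127, 7)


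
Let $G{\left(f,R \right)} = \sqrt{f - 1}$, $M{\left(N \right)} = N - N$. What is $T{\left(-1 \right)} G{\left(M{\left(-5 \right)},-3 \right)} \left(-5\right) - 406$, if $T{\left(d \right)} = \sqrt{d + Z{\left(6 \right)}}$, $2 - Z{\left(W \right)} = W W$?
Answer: $-406 + 5 \sqrt{35} \approx -376.42$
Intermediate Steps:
$M{\left(N \right)} = 0$
$G{\left(f,R \right)} = \sqrt{-1 + f}$
$Z{\left(W \right)} = 2 - W^{2}$ ($Z{\left(W \right)} = 2 - W W = 2 - W^{2}$)
$T{\left(d \right)} = \sqrt{-34 + d}$ ($T{\left(d \right)} = \sqrt{d + \left(2 - 6^{2}\right)} = \sqrt{d + \left(2 - 36\right)} = \sqrt{d - 34} = \sqrt{-34 + d}$)
$T{\left(-1 \right)} G{\left(M{\left(-5 \right)},-3 \right)} \left(-5\right) - 406 = \sqrt{-34 - 1} \sqrt{-1 + 0} \left(-5\right) - 406 = \sqrt{-35} \sqrt{-1} \left(-5\right) - 406 = i \sqrt{35} i \left(-5\right) - 406 = - \sqrt{35} \left(-5\right) - 406 = 5 \sqrt{35} - 406 = -406 + 5 \sqrt{35}$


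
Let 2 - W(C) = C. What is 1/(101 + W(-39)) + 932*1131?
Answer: 149681065/142 ≈ 1.0541e+6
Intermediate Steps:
W(C) = 2 - C
1/(101 + W(-39)) + 932*1131 = 1/(101 + (2 - 1*(-39))) + 932*1131 = 1/(101 + (2 + 39)) + 1054092 = 1/(101 + 41) + 1054092 = 1/142 + 1054092 = 149681065/142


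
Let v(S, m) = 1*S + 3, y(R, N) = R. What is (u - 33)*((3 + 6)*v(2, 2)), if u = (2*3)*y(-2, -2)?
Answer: -2025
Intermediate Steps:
u = -12 (u = (2*3)*(-2) = 6*(-2) = -12)
v(S, m) = 3 + S (v(S, m) = S + 3 = 3 + S)
(u - 33)*((3 + 6)*v(2, 2)) = (-12 - 33)*((3 + 6)*(3 + 2)) = -405*5 = -45*45 = -2025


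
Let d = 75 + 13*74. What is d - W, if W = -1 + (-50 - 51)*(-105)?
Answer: -9567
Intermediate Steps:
W = 10604 (W = -1 - 101*(-105) = -1 + 10605 = 10604)
d = 1037 (d = 75 + 962 = 1037)
d - W = 1037 - 1*10604 = 1037 - 10604 = -9567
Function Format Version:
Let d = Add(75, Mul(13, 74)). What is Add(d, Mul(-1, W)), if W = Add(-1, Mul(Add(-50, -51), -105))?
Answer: -9567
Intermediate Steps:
W = 10604 (W = Add(-1, Mul(-101, -105)) = Add(-1, 10605) = 10604)
d = 1037 (d = Add(75, 962) = 1037)
Add(d, Mul(-1, W)) = Add(1037, Mul(-1, 10604)) = Add(1037, -10604) = -9567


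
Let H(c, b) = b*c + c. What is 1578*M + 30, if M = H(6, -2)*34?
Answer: -321882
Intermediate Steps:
H(c, b) = c + b*c
M = -204 (M = (6*(1 - 2))*34 = (6*(-1))*34 = -6*34 = -204)
1578*M + 30 = 1578*(-204) + 30 = -321912 + 30 = -321882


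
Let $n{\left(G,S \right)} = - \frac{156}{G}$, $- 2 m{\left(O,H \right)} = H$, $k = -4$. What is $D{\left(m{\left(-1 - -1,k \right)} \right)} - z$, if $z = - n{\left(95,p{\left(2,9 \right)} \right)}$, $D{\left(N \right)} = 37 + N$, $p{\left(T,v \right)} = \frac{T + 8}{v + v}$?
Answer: $\frac{3549}{95} \approx 37.358$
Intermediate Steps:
$p{\left(T,v \right)} = \frac{8 + T}{2 v}$
$m{\left(O,H \right)} = - \frac{H}{2}$
$z = \frac{156}{95}$ ($z = - \frac{-156}{95} = \left(-1\right) \left(- \frac{156}{95}\right) = \frac{156}{95} \approx 1.6421$)
$D{\left(m{\left(-1 - -1,k \right)} \right)} - z = \left(37 - -2\right) - \frac{156}{95} = \left(37 + 2\right) - \frac{156}{95} = 39 - \frac{156}{95} = \frac{3549}{95}$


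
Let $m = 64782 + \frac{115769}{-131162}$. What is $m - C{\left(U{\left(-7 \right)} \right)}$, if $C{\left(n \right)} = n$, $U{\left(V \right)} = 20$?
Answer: $\frac{8494197675}{131162} \approx 64761.0$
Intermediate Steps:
$m = \frac{8496820915}{131162}$ ($m = 64782 + 115769 \left(- \frac{1}{131162}\right) = 64782 - \frac{115769}{131162} = \frac{8496820915}{131162} \approx 64781.0$)
$m - C{\left(U{\left(-7 \right)} \right)} = \frac{8496820915}{131162} - 20 = \frac{8494197675}{131162}$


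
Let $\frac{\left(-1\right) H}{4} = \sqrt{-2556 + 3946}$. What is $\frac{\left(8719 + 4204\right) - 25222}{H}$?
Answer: $\frac{12299 \sqrt{1390}}{5560} \approx 82.471$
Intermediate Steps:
$H = - 4 \sqrt{1390}$ ($H = - 4 \sqrt{-2556 + 3946} = - 4 \sqrt{1390} \approx -149.13$)
$\frac{\left(8719 + 4204\right) - 25222}{H} = \frac{\left(8719 + 4204\right) - 25222}{\left(-4\right) \sqrt{1390}} = \left(12923 - 25222\right) \left(- \frac{\sqrt{1390}}{5560}\right) = - 12299 \left(- \frac{\sqrt{1390}}{5560}\right) = \frac{12299 \sqrt{1390}}{5560}$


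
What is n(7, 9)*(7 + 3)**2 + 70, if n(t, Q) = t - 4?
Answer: 370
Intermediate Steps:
n(t, Q) = -4 + t
n(7, 9)*(7 + 3)**2 + 70 = (-4 + 7)*(7 + 3)**2 + 70 = 3*10**2 + 70 = 3*100 + 70 = 300 + 70 = 370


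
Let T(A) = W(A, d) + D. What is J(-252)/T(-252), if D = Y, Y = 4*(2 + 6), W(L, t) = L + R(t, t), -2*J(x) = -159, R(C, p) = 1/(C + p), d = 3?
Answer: -477/1319 ≈ -0.36164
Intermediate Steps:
J(x) = 159/2 (J(x) = -½*(-159) = 159/2)
W(L, t) = L + 1/(2*t) (W(L, t) = L + 1/(t + t) = L + 1/(2*t))
Y = 32 (Y = 4*8 = 32)
D = 32
T(A) = 193/6 + A (T(A) = (A + (½)/3) + 32 = (A + (½)*(⅓)) + 32 = (A + ⅙) + 32 = (⅙ + A) + 32 = 193/6 + A)
J(-252)/T(-252) = 159/(2*(193/6 - 252)) = 159/(2*(-1319/6)) = (159/2)*(-6/1319) = -477/1319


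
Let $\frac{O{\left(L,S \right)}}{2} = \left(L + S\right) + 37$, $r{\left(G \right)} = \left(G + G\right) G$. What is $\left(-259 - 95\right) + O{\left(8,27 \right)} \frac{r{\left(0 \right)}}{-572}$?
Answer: $-354$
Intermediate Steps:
$r{\left(G \right)} = 2 G^{2}$ ($r{\left(G \right)} = 2 G G = 2 G^{2}$)
$O{\left(L,S \right)} = 74 + 2 L + 2 S$ ($O{\left(L,S \right)} = 2 \left(\left(L + S\right) + 37\right) = 2 \left(37 + L + S\right) = 74 + 2 L + 2 S$)
$\left(-259 - 95\right) + O{\left(8,27 \right)} \frac{r{\left(0 \right)}}{-572} = \left(-259 - 95\right) + \left(74 + 2 \cdot 8 + 2 \cdot 27\right) \frac{2 \cdot 0^{2}}{-572} = -354 + \left(74 + 16 + 54\right) 2 \cdot 0 \left(- \frac{1}{572}\right) = -354 + 144 \cdot 0 \left(- \frac{1}{572}\right) = -354 + 144 \cdot 0 = -354 + 0 = -354$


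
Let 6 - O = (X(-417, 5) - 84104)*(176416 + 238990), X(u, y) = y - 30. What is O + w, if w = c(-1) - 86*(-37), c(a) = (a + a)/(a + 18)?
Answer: 594110807552/17 ≈ 3.4948e+10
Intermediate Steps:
X(u, y) = -30 + y
c(a) = 2*a/(18 + a) (c(a) = (2*a)/(18 + a) = 2*a/(18 + a))
O = 34947691380 (O = 6 - ((-30 + 5) - 84104)*(176416 + 238990) = 6 - (-25 - 84104)*415406 = 6 - (-84129)*415406 = 6 - 1*(-34947691374) = 6 + 34947691374 = 34947691380)
w = 54092/17 (w = 2*(-1)/(18 - 1) - 86*(-37) = 2*(-1)/17 + 3182 = 2*(-1)*(1/17) + 3182 = -2/17 + 3182 = 54092/17 ≈ 3181.9)
O + w = 34947691380 + 54092/17 = 594110807552/17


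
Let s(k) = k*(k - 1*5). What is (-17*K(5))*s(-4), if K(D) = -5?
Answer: 3060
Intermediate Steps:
s(k) = k*(-5 + k) (s(k) = k*(k - 5) = k*(-5 + k))
(-17*K(5))*s(-4) = (-17*(-5))*(-4*(-5 - 4)) = 85*(-4*(-9)) = 85*36 = 3060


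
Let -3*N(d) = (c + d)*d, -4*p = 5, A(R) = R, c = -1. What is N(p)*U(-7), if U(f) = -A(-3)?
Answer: -45/16 ≈ -2.8125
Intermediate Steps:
p = -5/4 (p = -¼*5 = -5/4 ≈ -1.2500)
N(d) = -d*(-1 + d)/3 (N(d) = -(-1 + d)*d/3 = -d*(-1 + d)/3)
U(f) = 3 (U(f) = -1*(-3) = 3)
N(p)*U(-7) = ((⅓)*(-5/4)*(1 - 1*(-5/4)))*3 = ((⅓)*(-5/4)*(1 + 5/4))*3 = ((⅓)*(-5/4)*(9/4))*3 = -15/16*3 = -45/16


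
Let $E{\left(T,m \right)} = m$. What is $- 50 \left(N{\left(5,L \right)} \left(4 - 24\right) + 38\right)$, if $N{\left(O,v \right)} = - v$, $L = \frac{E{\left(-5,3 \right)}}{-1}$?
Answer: $1100$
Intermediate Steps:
$L = -3$ ($L = \frac{3}{-1} = 3 \left(-1\right) = -3$)
$- 50 \left(N{\left(5,L \right)} \left(4 - 24\right) + 38\right) = - 50 \left(\left(-1\right) \left(-3\right) \left(4 - 24\right) + 38\right) = - 50 \left(3 \left(4 - 24\right) + 38\right) = - 50 \left(3 \left(-20\right) + 38\right) = - 50 \left(-60 + 38\right) = \left(-50\right) \left(-22\right) = 1100$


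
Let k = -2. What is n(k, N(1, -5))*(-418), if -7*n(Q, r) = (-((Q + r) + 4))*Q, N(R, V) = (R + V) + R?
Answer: -836/7 ≈ -119.43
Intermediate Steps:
N(R, V) = V + 2*R
n(Q, r) = -Q*(-4 - Q - r)/7 (n(Q, r) = -(-((Q + r) + 4))*Q/7 = -(-(4 + Q + r))*Q/7 = -(-4 - Q - r)*Q/7 = -Q*(-4 - Q - r)/7)
n(k, N(1, -5))*(-418) = ((⅐)*(-2)*(4 - 2 + (-5 + 2*1)))*(-418) = ((⅐)*(-2)*(4 - 2 + (-5 + 2)))*(-418) = ((⅐)*(-2)*(4 - 2 - 3))*(-418) = ((⅐)*(-2)*(-1))*(-418) = (2/7)*(-418) = -836/7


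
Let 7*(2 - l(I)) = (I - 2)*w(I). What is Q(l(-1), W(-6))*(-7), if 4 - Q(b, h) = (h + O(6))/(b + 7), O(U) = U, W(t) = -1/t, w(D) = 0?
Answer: -1253/54 ≈ -23.204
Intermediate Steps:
l(I) = 2 (l(I) = 2 - (I - 2)*0/7 = 2 - (-2 + I)*0/7 = 2 - 1/7*0 = 2 + 0 = 2)
Q(b, h) = 4 - (6 + h)/(7 + b) (Q(b, h) = 4 - (h + 6)/(b + 7) = 4 - (6 + h)/(7 + b))
Q(l(-1), W(-6))*(-7) = ((22 - (-1)/(-6) + 4*2)/(7 + 2))*(-7) = ((22 - (-1)*(-1)/6 + 8)/9)*(-7) = ((22 - 1*1/6 + 8)/9)*(-7) = ((22 - 1/6 + 8)/9)*(-7) = ((1/9)*(179/6))*(-7) = (179/54)*(-7) = -1253/54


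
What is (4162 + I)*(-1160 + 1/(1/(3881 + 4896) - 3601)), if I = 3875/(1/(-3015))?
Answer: 428185130674408331/31605976 ≈ 1.3548e+10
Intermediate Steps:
I = -11683125 (I = 3875/(-1/3015) = 3875*(-3015) = -11683125)
(4162 + I)*(-1160 + 1/(1/(3881 + 4896) - 3601)) = (4162 - 11683125)*(-1160 + 1/(1/(3881 + 4896) - 3601)) = -11678963*(-1160 + 1/(1/8777 - 3601)) = -11678963*(-1160 + 1/(-31605976/8777)) = -11678963*(-1160 - 8777/31605976) = -11678963*(-36662940937/31605976) = 428185130674408331/31605976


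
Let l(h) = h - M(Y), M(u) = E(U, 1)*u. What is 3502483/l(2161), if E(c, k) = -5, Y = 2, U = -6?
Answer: 3502483/2171 ≈ 1613.3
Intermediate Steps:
M(u) = -5*u
l(h) = 10 + h (l(h) = h - (-5)*2 = h - 1*(-10) = h + 10 = 10 + h)
3502483/l(2161) = 3502483/(10 + 2161) = 3502483/2171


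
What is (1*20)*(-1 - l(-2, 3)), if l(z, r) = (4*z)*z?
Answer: -340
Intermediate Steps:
l(z, r) = 4*z²
(1*20)*(-1 - l(-2, 3)) = (1*20)*(-1 - 4*(-2)²) = 20*(-1 - 4*4) = 20*(-1 - 1*16) = 20*(-1 - 16) = 20*(-17) = -340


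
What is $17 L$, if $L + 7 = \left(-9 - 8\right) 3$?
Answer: $-986$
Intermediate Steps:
$L = -58$ ($L = -7 + \left(-9 - 8\right) 3 = -7 - 51 = -58$)
$17 L = 17 \left(-58\right) = -986$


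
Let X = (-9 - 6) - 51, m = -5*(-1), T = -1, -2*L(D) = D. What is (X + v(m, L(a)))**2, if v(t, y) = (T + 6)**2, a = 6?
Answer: 1681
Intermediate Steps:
L(D) = -D/2
m = 5
v(t, y) = 25 (v(t, y) = (-1 + 6)**2 = 5**2 = 25)
X = -66 (X = -15 - 51 = -66)
(X + v(m, L(a)))**2 = (-66 + 25)**2 = (-41)**2 = 1681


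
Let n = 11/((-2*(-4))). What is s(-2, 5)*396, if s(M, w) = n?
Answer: 1089/2 ≈ 544.50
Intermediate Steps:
n = 11/8 ≈ 1.3750
s(M, w) = 11/8
s(-2, 5)*396 = (11/8)*396 = 1089/2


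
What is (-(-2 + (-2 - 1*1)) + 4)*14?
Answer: 126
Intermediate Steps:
(-(-2 + (-2 - 1*1)) + 4)*14 = (-(-2 + (-2 - 1)) + 4)*14 = (-(-2 - 3) + 4)*14 = (-1*(-5) + 4)*14 = (5 + 4)*14 = 9*14 = 126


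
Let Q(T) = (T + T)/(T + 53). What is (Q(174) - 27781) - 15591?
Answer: -9845096/227 ≈ -43370.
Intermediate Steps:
Q(T) = 2*T/(53 + T) (Q(T) = (2*T)/(53 + T) = 2*T/(53 + T))
(Q(174) - 27781) - 15591 = (2*174/(53 + 174) - 27781) - 15591 = (2*174/227 - 27781) - 15591 = (2*174*(1/227) - 27781) - 15591 = (348/227 - 27781) - 15591 = -6305939/227 - 15591 = -9845096/227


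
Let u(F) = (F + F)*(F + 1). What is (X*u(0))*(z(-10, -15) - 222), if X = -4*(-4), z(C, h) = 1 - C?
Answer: 0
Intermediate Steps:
u(F) = 2*F*(1 + F) (u(F) = (2*F)*(1 + F) = 2*F*(1 + F))
X = 16
(X*u(0))*(z(-10, -15) - 222) = (16*(2*0*(1 + 0)))*((1 - 1*(-10)) - 222) = (16*(2*0*1))*((1 + 10) - 222) = (16*0)*(11 - 222) = 0*(-211) = 0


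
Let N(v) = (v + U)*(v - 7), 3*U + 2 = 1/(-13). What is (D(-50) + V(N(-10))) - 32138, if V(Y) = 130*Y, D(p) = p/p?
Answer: -8507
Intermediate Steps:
U = -9/13 (U = -2/3 + (1/3)/(-13) = -2/3 + (1/3)*(-1/13) = -2/3 - 1/39 = -9/13 ≈ -0.69231)
N(v) = (-7 + v)*(-9/13 + v) (N(v) = (v - 9/13)*(v - 7) = (-9/13 + v)*(-7 + v) = (-7 + v)*(-9/13 + v))
D(p) = 1
(D(-50) + V(N(-10))) - 32138 = (1 + 130*(63/13 + (-10)**2 - 100/13*(-10))) - 32138 = (1 + 130*(63/13 + 100 + 1000/13)) - 32138 = (1 + 130*(2363/13)) - 32138 = (1 + 23630) - 32138 = 23631 - 32138 = -8507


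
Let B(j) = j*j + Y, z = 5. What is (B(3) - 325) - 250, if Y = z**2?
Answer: -541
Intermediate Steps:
Y = 25 (Y = 5**2 = 25)
B(j) = 25 + j**2 (B(j) = j*j + 25 = j**2 + 25 = 25 + j**2)
(B(3) - 325) - 250 = ((25 + 3**2) - 325) - 250 = ((25 + 9) - 325) - 250 = (34 - 325) - 250 = -291 - 250 = -541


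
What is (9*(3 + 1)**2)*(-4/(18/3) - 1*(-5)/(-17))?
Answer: -2352/17 ≈ -138.35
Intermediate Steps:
(9*(3 + 1)**2)*(-4/(18/3) - 1*(-5)/(-17)) = (9*4**2)*(-4/(18*(1/3)) + 5*(-1/17)) = (9*16)*(-4/6 - 5/17) = 144*(-4*1/6 - 5/17) = 144*(-2/3 - 5/17) = 144*(-49/51) = -2352/17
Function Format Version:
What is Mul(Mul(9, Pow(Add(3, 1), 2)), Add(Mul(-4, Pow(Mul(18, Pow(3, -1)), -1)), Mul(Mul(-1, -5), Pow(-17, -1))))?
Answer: Rational(-2352, 17) ≈ -138.35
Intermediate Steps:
Mul(Mul(9, Pow(Add(3, 1), 2)), Add(Mul(-4, Pow(Mul(18, Pow(3, -1)), -1)), Mul(Mul(-1, -5), Pow(-17, -1)))) = Mul(Mul(9, Pow(4, 2)), Add(Mul(-4, Pow(Mul(18, Rational(1, 3)), -1)), Mul(5, Rational(-1, 17)))) = Mul(Mul(9, 16), Add(Mul(-4, Pow(6, -1)), Rational(-5, 17))) = Mul(144, Add(Mul(-4, Rational(1, 6)), Rational(-5, 17))) = Mul(144, Add(Rational(-2, 3), Rational(-5, 17))) = Mul(144, Rational(-49, 51)) = Rational(-2352, 17)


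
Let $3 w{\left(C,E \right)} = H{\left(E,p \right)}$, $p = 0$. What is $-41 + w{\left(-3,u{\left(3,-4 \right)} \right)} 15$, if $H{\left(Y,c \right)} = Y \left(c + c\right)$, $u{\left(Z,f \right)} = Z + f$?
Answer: $-41$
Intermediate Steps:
$H{\left(Y,c \right)} = 2 Y c$ ($H{\left(Y,c \right)} = Y 2 c = 2 Y c$)
$w{\left(C,E \right)} = 0$ ($w{\left(C,E \right)} = \frac{2 E 0}{3} = \frac{1}{3} \cdot 0 = 0$)
$-41 + w{\left(-3,u{\left(3,-4 \right)} \right)} 15 = -41 + 0 \cdot 15 = -41 + 0 = -41$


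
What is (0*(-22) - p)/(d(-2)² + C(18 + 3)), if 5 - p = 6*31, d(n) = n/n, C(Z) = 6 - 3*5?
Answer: -181/8 ≈ -22.625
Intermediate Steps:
C(Z) = -9 (C(Z) = 6 - 15 = -9)
d(n) = 1
p = -181 (p = 5 - 6*31 = 5 - 1*186 = 5 - 186 = -181)
(0*(-22) - p)/(d(-2)² + C(18 + 3)) = (0*(-22) - 1*(-181))/(1² - 9) = (0 + 181)/(1 - 9) = 181/(-8) = -⅛*181 = -181/8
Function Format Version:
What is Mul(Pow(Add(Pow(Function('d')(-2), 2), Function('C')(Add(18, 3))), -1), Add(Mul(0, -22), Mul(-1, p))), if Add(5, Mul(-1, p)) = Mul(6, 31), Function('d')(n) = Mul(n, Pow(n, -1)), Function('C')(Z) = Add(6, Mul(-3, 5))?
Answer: Rational(-181, 8) ≈ -22.625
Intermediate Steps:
Function('C')(Z) = -9 (Function('C')(Z) = Add(6, -15) = -9)
Function('d')(n) = 1
p = -181 (p = Add(5, Mul(-1, Mul(6, 31))) = Add(5, Mul(-1, 186)) = Add(5, -186) = -181)
Mul(Pow(Add(Pow(Function('d')(-2), 2), Function('C')(Add(18, 3))), -1), Add(Mul(0, -22), Mul(-1, p))) = Mul(Pow(Add(Pow(1, 2), -9), -1), Add(Mul(0, -22), Mul(-1, -181))) = Mul(Pow(Add(1, -9), -1), Add(0, 181)) = Mul(Pow(-8, -1), 181) = Mul(Rational(-1, 8), 181) = Rational(-181, 8)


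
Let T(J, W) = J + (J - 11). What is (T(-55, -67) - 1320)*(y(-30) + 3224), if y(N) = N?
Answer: -4602554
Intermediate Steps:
T(J, W) = -11 + 2*J (T(J, W) = J + (-11 + J) = -11 + 2*J)
(T(-55, -67) - 1320)*(y(-30) + 3224) = ((-11 + 2*(-55)) - 1320)*(-30 + 3224) = ((-11 - 110) - 1320)*3194 = (-121 - 1320)*3194 = -1441*3194 = -4602554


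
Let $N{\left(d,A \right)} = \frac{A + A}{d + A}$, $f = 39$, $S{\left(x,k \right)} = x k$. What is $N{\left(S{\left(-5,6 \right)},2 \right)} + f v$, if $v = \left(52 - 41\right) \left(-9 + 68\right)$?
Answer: $\frac{177176}{7} \approx 25311.0$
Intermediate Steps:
$S{\left(x,k \right)} = k x$
$N{\left(d,A \right)} = \frac{2 A}{A + d}$
$v = 649$ ($v = 11 \cdot 59 = 649$)
$N{\left(S{\left(-5,6 \right)},2 \right)} + f v = 2 \cdot 2 \frac{1}{2 + 6 \left(-5\right)} + 39 \cdot 649 = 2 \cdot 2 \frac{1}{2 - 30} + 25311 = 2 \cdot 2 \frac{1}{-28} + 25311 = 2 \cdot 2 \left(- \frac{1}{28}\right) + 25311 = - \frac{1}{7} + 25311 = \frac{177176}{7}$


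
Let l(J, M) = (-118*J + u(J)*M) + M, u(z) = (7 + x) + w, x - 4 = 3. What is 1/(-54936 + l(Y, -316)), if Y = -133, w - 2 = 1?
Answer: -1/44930 ≈ -2.2257e-5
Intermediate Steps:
x = 7 (x = 4 + 3 = 7)
w = 3 (w = 2 + 1 = 3)
u(z) = 17 (u(z) = (7 + 7) + 3 = 14 + 3 = 17)
l(J, M) = -118*J + 18*M (l(J, M) = (-118*J + 17*M) + M = -118*J + 18*M)
1/(-54936 + l(Y, -316)) = 1/(-54936 + (-118*(-133) + 18*(-316))) = 1/(-54936 + (15694 - 5688)) = 1/(-54936 + 10006) = 1/(-44930) = -1/44930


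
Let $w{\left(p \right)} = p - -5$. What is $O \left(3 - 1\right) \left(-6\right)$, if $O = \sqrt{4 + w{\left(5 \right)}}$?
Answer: $- 12 \sqrt{14} \approx -44.9$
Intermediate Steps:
$w{\left(p \right)} = 5 + p$ ($w{\left(p \right)} = p + 5 = 5 + p$)
$O = \sqrt{14}$ ($O = \sqrt{4 + \left(5 + 5\right)} = \sqrt{4 + 10} = \sqrt{14} \approx 3.7417$)
$O \left(3 - 1\right) \left(-6\right) = \sqrt{14} \left(3 - 1\right) \left(-6\right) = \sqrt{14} \cdot 2 \left(-6\right) = 2 \sqrt{14} \left(-6\right) = - 12 \sqrt{14}$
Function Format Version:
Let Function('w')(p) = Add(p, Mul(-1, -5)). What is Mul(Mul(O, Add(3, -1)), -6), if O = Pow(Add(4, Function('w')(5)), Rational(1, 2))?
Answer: Mul(-12, Pow(14, Rational(1, 2))) ≈ -44.900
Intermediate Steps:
Function('w')(p) = Add(5, p) (Function('w')(p) = Add(p, 5) = Add(5, p))
O = Pow(14, Rational(1, 2)) (O = Pow(Add(4, Add(5, 5)), Rational(1, 2)) = Pow(Add(4, 10), Rational(1, 2)) = Pow(14, Rational(1, 2)) ≈ 3.7417)
Mul(Mul(O, Add(3, -1)), -6) = Mul(Mul(Pow(14, Rational(1, 2)), Add(3, -1)), -6) = Mul(Mul(Pow(14, Rational(1, 2)), 2), -6) = Mul(Mul(2, Pow(14, Rational(1, 2))), -6) = Mul(-12, Pow(14, Rational(1, 2)))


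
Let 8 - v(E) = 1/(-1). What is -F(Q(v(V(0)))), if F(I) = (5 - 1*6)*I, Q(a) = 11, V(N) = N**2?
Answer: 11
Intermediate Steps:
v(E) = 9 (v(E) = 8 - 1/(-1) = 8 - 1*(-1) = 8 + 1 = 9)
F(I) = -I (F(I) = (5 - 6)*I = -I)
-F(Q(v(V(0)))) = -(-1)*11 = -1*(-11) = 11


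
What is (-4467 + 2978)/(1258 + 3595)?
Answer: -1489/4853 ≈ -0.30682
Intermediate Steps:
(-4467 + 2978)/(1258 + 3595) = -1489/4853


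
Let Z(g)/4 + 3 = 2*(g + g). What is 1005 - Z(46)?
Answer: 281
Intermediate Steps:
Z(g) = -12 + 16*g (Z(g) = -12 + 4*(2*(g + g)) = -12 + 4*(2*(2*g)) = -12 + 4*(4*g) = -12 + 16*g)
1005 - Z(46) = 1005 - (-12 + 16*46) = 1005 - (-12 + 736) = 1005 - 1*724 = 1005 - 724 = 281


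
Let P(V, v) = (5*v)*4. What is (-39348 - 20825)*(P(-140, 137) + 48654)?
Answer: -3092531162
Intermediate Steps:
P(V, v) = 20*v
(-39348 - 20825)*(P(-140, 137) + 48654) = (-39348 - 20825)*(20*137 + 48654) = -60173*(2740 + 48654) = -60173*51394 = -3092531162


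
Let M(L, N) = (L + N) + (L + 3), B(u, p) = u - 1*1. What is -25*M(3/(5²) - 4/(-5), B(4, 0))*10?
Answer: -1960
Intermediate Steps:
B(u, p) = -1 + u (B(u, p) = u - 1 = -1 + u)
M(L, N) = 3 + N + 2*L (M(L, N) = (L + N) + (3 + L) = 3 + N + 2*L)
-25*M(3/(5²) - 4/(-5), B(4, 0))*10 = -25*(3 + (-1 + 4) + 2*(3/(5²) - 4/(-5)))*10 = -25*(3 + 3 + 2*(3/25 - 4*(-⅕)))*10 = -25*(3 + 3 + 2*(3*(1/25) + ⅘))*10 = -25*(3 + 3 + 2*(3/25 + ⅘))*10 = -25*(3 + 3 + 2*(23/25))*10 = -25*(3 + 3 + 46/25)*10 = -25*196/25*10 = -196*10 = -1960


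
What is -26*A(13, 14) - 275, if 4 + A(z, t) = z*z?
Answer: -4565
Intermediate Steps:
A(z, t) = -4 + z² (A(z, t) = -4 + z*z = -4 + z²)
-26*A(13, 14) - 275 = -26*(-4 + 13²) - 275 = -26*(-4 + 169) - 275 = -26*165 - 275 = -4290 - 275 = -4565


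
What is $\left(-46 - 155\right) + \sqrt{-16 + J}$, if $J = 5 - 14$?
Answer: $-201 + 5 i \approx -201.0 + 5.0 i$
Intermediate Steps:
$J = -9$ ($J = 5 - 14 = -9$)
$\left(-46 - 155\right) + \sqrt{-16 + J} = \left(-46 - 155\right) + \sqrt{-16 - 9} = \left(-46 - 155\right) + \sqrt{-25} = -201 + 5 i$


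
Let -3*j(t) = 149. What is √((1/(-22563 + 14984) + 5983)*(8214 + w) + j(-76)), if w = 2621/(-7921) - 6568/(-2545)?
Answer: √1303809383272876004891765685/5150044185 ≈ 7011.3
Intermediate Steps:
j(t) = -149/3 (j(t) = -⅓*149 = -149/3)
w = 45354683/20158945 (w = 2621*(-1/7921) - 6568*(-1/2545) = -2621/7921 + 6568/2545 = 45354683/20158945 ≈ 2.2499)
√((1/(-22563 + 14984) + 5983)*(8214 + w) + j(-76)) = √((1/(-22563 + 14984) + 5983)*(8214 + 45354683/20158945) - 149/3) = √((1/(-7579) + 5983)*(165630928913/20158945) - 149/3) = √((-1/7579 + 5983)*(165630928913/20158945) - 149/3) = √((45345156/7579)*(165630928913/20158945) - 149/3) = √(7510560309984895428/152784644155 - 149/3) = √(22531658165042707189/458353932465) = √1303809383272876004891765685/5150044185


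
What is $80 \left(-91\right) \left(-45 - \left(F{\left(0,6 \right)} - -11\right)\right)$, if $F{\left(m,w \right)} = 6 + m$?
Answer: $451360$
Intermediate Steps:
$80 \left(-91\right) \left(-45 - \left(F{\left(0,6 \right)} - -11\right)\right) = 80 \left(-91\right) \left(-45 - \left(\left(6 + 0\right) - -11\right)\right) = - 7280 \left(-45 - \left(6 + 11\right)\right) = - 7280 \left(-45 - 17\right) = \left(-7280\right) \left(-62\right) = 451360$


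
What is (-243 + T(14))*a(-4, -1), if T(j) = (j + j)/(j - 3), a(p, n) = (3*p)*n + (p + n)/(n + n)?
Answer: -76705/22 ≈ -3486.6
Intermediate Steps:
a(p, n) = (n + p)/(2*n) + 3*n*p (a(p, n) = 3*n*p + (n + p)/((2*n)) = 3*n*p + (n + p)*(1/(2*n)) = 3*n*p + (n + p)/(2*n) = (n + p)/(2*n) + 3*n*p)
T(j) = 2*j/(-3 + j) (T(j) = (2*j)/(-3 + j) = 2*j/(-3 + j))
(-243 + T(14))*a(-4, -1) = (-243 + 2*14/(-3 + 14))*((½)*(-4 - (1 + 6*(-1)*(-4)))/(-1)) = (-243 + 2*14/11)*((½)*(-1)*(-4 - (1 + 24))) = (-243 + 2*14*(1/11))*((½)*(-1)*(-4 - 1*25)) = (-243 + 28/11)*((½)*(-1)*(-4 - 25)) = -2645*(-1)*(-29)/22 = -2645/11*29/2 = -76705/22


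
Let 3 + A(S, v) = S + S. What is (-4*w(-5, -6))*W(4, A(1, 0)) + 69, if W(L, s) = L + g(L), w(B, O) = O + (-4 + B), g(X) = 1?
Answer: 369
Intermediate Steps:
A(S, v) = -3 + 2*S (A(S, v) = -3 + (S + S) = -3 + 2*S)
w(B, O) = -4 + B + O
W(L, s) = 1 + L (W(L, s) = L + 1 = 1 + L)
(-4*w(-5, -6))*W(4, A(1, 0)) + 69 = (-4*(-4 - 5 - 6))*(1 + 4) + 69 = -4*(-15)*5 + 69 = 60*5 + 69 = 300 + 69 = 369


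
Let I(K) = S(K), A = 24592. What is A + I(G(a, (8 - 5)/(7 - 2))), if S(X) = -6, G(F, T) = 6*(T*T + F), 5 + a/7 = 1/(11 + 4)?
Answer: 24586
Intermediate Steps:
a = -518/15 (a = -35 + 7/(11 + 4) = -35 + 7/15 = -518/15 ≈ -34.533)
G(F, T) = 6*F + 6*T² (G(F, T) = 6*(T² + F) = 6*(F + T²) = 6*F + 6*T²)
I(K) = -6
A + I(G(a, (8 - 5)/(7 - 2))) = 24592 - 6 = 24586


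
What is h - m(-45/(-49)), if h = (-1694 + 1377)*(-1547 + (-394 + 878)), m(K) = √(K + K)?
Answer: 336971 - 3*√10/7 ≈ 3.3697e+5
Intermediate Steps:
m(K) = √2*√K (m(K) = √(2*K) = √2*√K)
h = 336971 (h = -317*(-1547 + 484) = -317*(-1063) = 336971)
h - m(-45/(-49)) = 336971 - √2*√(-45/(-49)) = 336971 - √2*√(-45*(-1/49)) = 336971 - √2*√(45/49) = 336971 - √2*3*√5/7 = 336971 - 3*√10/7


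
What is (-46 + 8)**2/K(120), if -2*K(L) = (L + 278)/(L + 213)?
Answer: -480852/199 ≈ -2416.3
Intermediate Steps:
K(L) = -(278 + L)/(2*(213 + L)) (K(L) = -(L + 278)/(2*(L + 213)) = -(278 + L)/(2*(213 + L)))
(-46 + 8)**2/K(120) = (-46 + 8)**2/(((-278 - 1*120)/(2*(213 + 120)))) = (-38)**2/(((1/2)*(-278 - 120)/333)) = 1444/(((1/2)*(1/333)*(-398))) = 1444/(-199/333) = 1444*(-333/199) = -480852/199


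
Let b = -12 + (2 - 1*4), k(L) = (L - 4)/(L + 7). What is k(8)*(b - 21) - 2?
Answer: -34/3 ≈ -11.333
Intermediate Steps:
k(L) = (-4 + L)/(7 + L)
b = -14 (b = -12 + (2 - 4) = -12 - 2 = -14)
k(8)*(b - 21) - 2 = ((-4 + 8)/(7 + 8))*(-14 - 21) - 2 = (4/15)*(-35) - 2 = -28/3 - 2 = -34/3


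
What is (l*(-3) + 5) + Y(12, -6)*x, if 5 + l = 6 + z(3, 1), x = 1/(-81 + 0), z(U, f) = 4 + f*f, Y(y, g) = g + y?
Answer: -353/27 ≈ -13.074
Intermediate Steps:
z(U, f) = 4 + f²
x = -1/81 (x = 1/(-81) = -1/81 ≈ -0.012346)
l = 6 (l = -5 + (6 + (4 + 1²)) = -5 + (6 + (4 + 1)) = -5 + (6 + 5) = -5 + 11 = 6)
(l*(-3) + 5) + Y(12, -6)*x = (6*(-3) + 5) + (-6 + 12)*(-1/81) = (-18 + 5) + 6*(-1/81) = -13 - 2/27 = -353/27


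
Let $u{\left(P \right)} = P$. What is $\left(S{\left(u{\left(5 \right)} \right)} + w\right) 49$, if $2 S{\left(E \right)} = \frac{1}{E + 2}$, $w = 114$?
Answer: $\frac{11179}{2} \approx 5589.5$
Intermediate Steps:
$S{\left(E \right)} = \frac{1}{2 \left(2 + E\right)}$ ($S{\left(E \right)} = \frac{1}{2 \left(E + 2\right)} = \frac{1}{2 \left(2 + E\right)}$)
$\left(S{\left(u{\left(5 \right)} \right)} + w\right) 49 = \left(\frac{1}{2 \left(2 + 5\right)} + 114\right) 49 = \left(\frac{1}{2 \cdot 7} + 114\right) 49 = \left(\frac{1}{2} \cdot \frac{1}{7} + 114\right) 49 = \left(\frac{1}{14} + 114\right) 49 = \frac{1597}{14} \cdot 49 = \frac{11179}{2}$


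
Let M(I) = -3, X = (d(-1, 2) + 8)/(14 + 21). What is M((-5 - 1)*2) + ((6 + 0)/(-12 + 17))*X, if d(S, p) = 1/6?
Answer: -68/25 ≈ -2.7200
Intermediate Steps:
d(S, p) = 1/6
X = 7/30 (X = (1/6 + 8)/(14 + 21) = (49/6)/35 = (49/6)*(1/35) = 7/30 ≈ 0.23333)
M((-5 - 1)*2) + ((6 + 0)/(-12 + 17))*X = -3 + ((6 + 0)/(-12 + 17))*(7/30) = -3 + (6/5)*(7/30) = -3 + 7/25 = -68/25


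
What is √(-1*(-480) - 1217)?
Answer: I*√737 ≈ 27.148*I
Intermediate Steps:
√(-1*(-480) - 1217) = √(480 - 1217) = √(-737) = I*√737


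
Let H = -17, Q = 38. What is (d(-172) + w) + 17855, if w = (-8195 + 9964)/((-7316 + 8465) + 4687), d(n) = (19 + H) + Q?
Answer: 104436989/5836 ≈ 17895.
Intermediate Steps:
d(n) = 40 (d(n) = (19 - 17) + 38 = 2 + 38 = 40)
w = 1769/5836 (w = 1769/(1149 + 4687) = 1769/5836 ≈ 0.30312)
(d(-172) + w) + 17855 = (40 + 1769/5836) + 17855 = 235209/5836 + 17855 = 104436989/5836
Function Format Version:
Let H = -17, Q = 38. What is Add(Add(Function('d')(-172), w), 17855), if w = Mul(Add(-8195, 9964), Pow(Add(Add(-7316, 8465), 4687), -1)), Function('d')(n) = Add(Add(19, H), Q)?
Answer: Rational(104436989, 5836) ≈ 17895.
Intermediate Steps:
Function('d')(n) = 40 (Function('d')(n) = Add(Add(19, -17), 38) = Add(2, 38) = 40)
w = Rational(1769, 5836) (w = Mul(1769, Pow(Add(1149, 4687), -1)) = Mul(1769, Pow(5836, -1)) = Mul(1769, Rational(1, 5836)) = Rational(1769, 5836) ≈ 0.30312)
Add(Add(Function('d')(-172), w), 17855) = Add(Add(40, Rational(1769, 5836)), 17855) = Add(Rational(235209, 5836), 17855) = Rational(104436989, 5836)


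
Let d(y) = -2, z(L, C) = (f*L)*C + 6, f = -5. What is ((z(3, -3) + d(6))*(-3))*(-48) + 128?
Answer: 7184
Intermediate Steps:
z(L, C) = 6 - 5*C*L (z(L, C) = (-5*L)*C + 6 = -5*C*L + 6 = 6 - 5*C*L)
((z(3, -3) + d(6))*(-3))*(-48) + 128 = (((6 - 5*(-3)*3) - 2)*(-3))*(-48) + 128 = (((6 + 45) - 2)*(-3))*(-48) + 128 = ((51 - 2)*(-3))*(-48) + 128 = (49*(-3))*(-48) + 128 = -147*(-48) + 128 = 7056 + 128 = 7184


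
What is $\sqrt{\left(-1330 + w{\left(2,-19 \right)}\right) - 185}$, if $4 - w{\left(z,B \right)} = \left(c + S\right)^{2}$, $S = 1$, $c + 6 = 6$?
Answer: $6 i \sqrt{42} \approx 38.884 i$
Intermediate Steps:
$c = 0$ ($c = -6 + 6 = 0$)
$w{\left(z,B \right)} = 3$ ($w{\left(z,B \right)} = 4 - \left(0 + 1\right)^{2} = 4 - 1^{2} = 4 - 1 = 3$)
$\sqrt{\left(-1330 + w{\left(2,-19 \right)}\right) - 185} = \sqrt{\left(-1330 + 3\right) - 185} = \sqrt{-1327 - 185} = \sqrt{-1512} = 6 i \sqrt{42}$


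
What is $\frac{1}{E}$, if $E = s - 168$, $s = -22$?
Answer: $- \frac{1}{190} \approx -0.0052632$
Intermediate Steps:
$E = -190$ ($E = -22 - 168 = -190$)
$\frac{1}{E} = \frac{1}{-190} = - \frac{1}{190}$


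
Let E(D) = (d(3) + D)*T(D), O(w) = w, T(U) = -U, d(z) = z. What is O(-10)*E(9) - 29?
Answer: 1051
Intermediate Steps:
E(D) = -D*(3 + D) (E(D) = (3 + D)*(-D) = -D*(3 + D))
O(-10)*E(9) - 29 = -(-10)*9*(3 + 9) - 29 = -(-10)*9*12 - 29 = -10*(-108) - 29 = 1080 - 29 = 1051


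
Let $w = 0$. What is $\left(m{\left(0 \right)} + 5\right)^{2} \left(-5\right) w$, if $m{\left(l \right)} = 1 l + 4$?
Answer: $0$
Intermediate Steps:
$m{\left(l \right)} = 4 + l$ ($m{\left(l \right)} = l + 4 = 4 + l$)
$\left(m{\left(0 \right)} + 5\right)^{2} \left(-5\right) w = \left(\left(4 + 0\right) + 5\right)^{2} \left(-5\right) 0 = \left(4 + 5\right)^{2} \left(-5\right) 0 = 9^{2} \left(-5\right) 0 = 81 \left(-5\right) 0 = \left(-405\right) 0 = 0$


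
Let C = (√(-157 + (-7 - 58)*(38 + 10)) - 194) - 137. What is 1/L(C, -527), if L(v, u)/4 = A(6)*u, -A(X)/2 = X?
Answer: 1/25296 ≈ 3.9532e-5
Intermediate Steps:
A(X) = -2*X
C = -331 + I*√3277 (C = (√(-157 - 65*48) - 194) - 137 = (√(-157 - 3120) - 194) - 137 = (√(-3277) - 194) - 137 = (I*√3277 - 194) - 137 = (-194 + I*√3277) - 137 = -331 + I*√3277 ≈ -331.0 + 57.245*I)
L(v, u) = -48*u (L(v, u) = 4*((-2*6)*u) = 4*(-12*u) = -48*u)
1/L(C, -527) = 1/(-48*(-527)) = 1/25296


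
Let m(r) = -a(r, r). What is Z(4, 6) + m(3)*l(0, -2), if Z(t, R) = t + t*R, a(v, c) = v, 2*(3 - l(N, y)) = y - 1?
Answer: 29/2 ≈ 14.500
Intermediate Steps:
l(N, y) = 7/2 - y/2 (l(N, y) = 3 - (y - 1)/2 = 3 - (-1 + y)/2 = 3 + (½ - y/2) = 7/2 - y/2)
Z(t, R) = t + R*t
m(r) = -r
Z(4, 6) + m(3)*l(0, -2) = 4*(1 + 6) + (-1*3)*(7/2 - ½*(-2)) = 4*7 - 3*(7/2 + 1) = 28 - 3*9/2 = 28 - 27/2 = 29/2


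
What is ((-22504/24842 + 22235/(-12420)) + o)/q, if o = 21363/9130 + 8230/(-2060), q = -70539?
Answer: 63127291232717/1023329416397585220 ≈ 6.1688e-5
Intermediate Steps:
o = -778303/470195 (o = 21363*(1/9130) + 8230*(-1/2060) = 21363/9130 - 823/206 = -778303/470195 ≈ -1.6553)
((-22504/24842 + 22235/(-12420)) + o)/q = ((-22504/24842 + 22235/(-12420)) - 778303/470195)/(-70539) = ((-22504*1/24842 + 22235*(-1/12420)) - 778303/470195)*(-1/70539) = ((-11252/12421 - 4447/2484) - 778303/470195)*(-1/70539) = (-83186155/30853764 - 778303/470195)*(-1/70539) = -63127291232717/14507285563980*(-1/70539) = 63127291232717/1023329416397585220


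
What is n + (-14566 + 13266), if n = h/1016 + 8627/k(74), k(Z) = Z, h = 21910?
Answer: -21838207/18796 ≈ -1161.9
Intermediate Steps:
n = 2596593/18796 (n = 21910/1016 + 8627/74 = 21910*(1/1016) + 8627*(1/74) = 10955/508 + 8627/74 = 2596593/18796 ≈ 138.15)
n + (-14566 + 13266) = 2596593/18796 + (-14566 + 13266) = 2596593/18796 - 1300 = -21838207/18796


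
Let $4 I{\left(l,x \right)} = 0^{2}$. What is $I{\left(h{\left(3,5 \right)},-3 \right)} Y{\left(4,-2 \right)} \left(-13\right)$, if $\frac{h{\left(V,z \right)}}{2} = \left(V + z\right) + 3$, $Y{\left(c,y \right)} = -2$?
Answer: $0$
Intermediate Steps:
$h{\left(V,z \right)} = 6 + 2 V + 2 z$ ($h{\left(V,z \right)} = 2 \left(\left(V + z\right) + 3\right) = 2 \left(3 + V + z\right) = 6 + 2 V + 2 z$)
$I{\left(l,x \right)} = 0$ ($I{\left(l,x \right)} = \frac{0^{2}}{4} = \frac{1}{4} \cdot 0 = 0$)
$I{\left(h{\left(3,5 \right)},-3 \right)} Y{\left(4,-2 \right)} \left(-13\right) = 0 \left(-2\right) \left(-13\right) = 0 \left(-13\right) = 0$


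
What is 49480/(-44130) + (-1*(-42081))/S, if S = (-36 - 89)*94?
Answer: -243842453/51852750 ≈ -4.7026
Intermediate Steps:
S = -11750 (S = -125*94 = -11750)
49480/(-44130) + (-1*(-42081))/S = 49480/(-44130) - 1*(-42081)/(-11750) = 49480*(-1/44130) + 42081*(-1/11750) = -4948/4413 - 42081/11750 = -243842453/51852750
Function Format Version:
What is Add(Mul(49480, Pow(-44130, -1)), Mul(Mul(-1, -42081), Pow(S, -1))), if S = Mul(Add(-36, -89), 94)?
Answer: Rational(-243842453, 51852750) ≈ -4.7026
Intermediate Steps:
S = -11750 (S = Mul(-125, 94) = -11750)
Add(Mul(49480, Pow(-44130, -1)), Mul(Mul(-1, -42081), Pow(S, -1))) = Add(Mul(49480, Pow(-44130, -1)), Mul(Mul(-1, -42081), Pow(-11750, -1))) = Add(Mul(49480, Rational(-1, 44130)), Mul(42081, Rational(-1, 11750))) = Add(Rational(-4948, 4413), Rational(-42081, 11750)) = Rational(-243842453, 51852750)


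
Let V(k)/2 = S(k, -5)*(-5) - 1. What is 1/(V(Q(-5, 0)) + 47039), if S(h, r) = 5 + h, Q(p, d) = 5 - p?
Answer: 1/46887 ≈ 2.1328e-5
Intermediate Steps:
V(k) = -52 - 10*k (V(k) = 2*((5 + k)*(-5) - 1) = 2*((-25 - 5*k) - 1) = 2*(-26 - 5*k) = -52 - 10*k)
1/(V(Q(-5, 0)) + 47039) = 1/((-52 - 10*(5 - 1*(-5))) + 47039) = 1/((-52 - 10*(5 + 5)) + 47039) = 1/((-52 - 10*10) + 47039) = 1/((-52 - 100) + 47039) = 1/(-152 + 47039) = 1/46887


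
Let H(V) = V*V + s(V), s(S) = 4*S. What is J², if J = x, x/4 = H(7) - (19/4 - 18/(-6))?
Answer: 76729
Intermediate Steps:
H(V) = V² + 4*V (H(V) = V*V + 4*V = V² + 4*V)
x = 277 (x = 4*(7*(4 + 7) - (19/4 - 18/(-6))) = 4*(7*11 - (19*(¼) - 18*(-⅙))) = 4*(77 - (19/4 + 3)) = 4*(77 - 1*31/4) = 4*(77 - 31/4) = 4*(277/4) = 277)
J = 277
J² = 277² = 76729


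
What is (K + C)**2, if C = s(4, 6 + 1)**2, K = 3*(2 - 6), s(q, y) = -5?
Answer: 169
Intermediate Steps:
K = -12 (K = 3*(-4) = -12)
C = 25 (C = (-5)**2 = 25)
(K + C)**2 = (-12 + 25)**2 = 13**2 = 169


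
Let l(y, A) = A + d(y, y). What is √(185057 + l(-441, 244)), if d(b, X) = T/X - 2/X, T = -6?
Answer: √81717749/21 ≈ 430.47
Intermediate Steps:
d(b, X) = -8/X (d(b, X) = -6/X - 2/X = -8/X)
l(y, A) = A - 8/y
√(185057 + l(-441, 244)) = √(185057 + (244 - 8/(-441))) = √(185057 + (244 - 8*(-1/441))) = √(185057 + (244 + 8/441)) = √(185057 + 107612/441) = √(81717749/441) = √81717749/21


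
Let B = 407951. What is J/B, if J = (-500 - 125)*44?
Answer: -27500/407951 ≈ -0.067410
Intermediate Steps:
J = -27500 (J = -625*44 = -27500)
J/B = -27500/407951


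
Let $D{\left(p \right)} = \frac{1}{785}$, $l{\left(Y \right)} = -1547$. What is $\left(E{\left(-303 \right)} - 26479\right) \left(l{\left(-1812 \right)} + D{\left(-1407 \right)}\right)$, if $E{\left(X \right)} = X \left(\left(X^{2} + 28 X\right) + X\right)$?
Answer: $\frac{6116209159026}{157} \approx 3.8957 \cdot 10^{10}$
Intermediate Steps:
$D{\left(p \right)} = \frac{1}{785}$
$E{\left(X \right)} = X \left(X^{2} + 29 X\right)$
$\left(E{\left(-303 \right)} - 26479\right) \left(l{\left(-1812 \right)} + D{\left(-1407 \right)}\right) = \left(\left(-303\right)^{2} \left(29 - 303\right) - 26479\right) \left(-1547 + \frac{1}{785}\right) = \left(91809 \left(-274\right) - 26479\right) \left(- \frac{1214394}{785}\right) = \left(-25155666 - 26479\right) \left(- \frac{1214394}{785}\right) = \left(-25182145\right) \left(- \frac{1214394}{785}\right) = \frac{6116209159026}{157}$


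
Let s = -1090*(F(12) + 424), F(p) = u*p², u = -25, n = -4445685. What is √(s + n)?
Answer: I*√983845 ≈ 991.89*I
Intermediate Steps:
F(p) = -25*p²
s = 3461840 (s = -1090*(-25*12² + 424) = -1090*(-25*144 + 424) = -1090*(-3600 + 424) = -1090*(-3176) = 3461840)
√(s + n) = √(3461840 - 4445685) = √(-983845) = I*√983845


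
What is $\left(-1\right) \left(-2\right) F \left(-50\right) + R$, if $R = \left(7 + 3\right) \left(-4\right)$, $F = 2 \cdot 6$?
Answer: $-1240$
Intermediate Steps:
$F = 12$
$R = -40$ ($R = 10 \left(-4\right) = -40$)
$\left(-1\right) \left(-2\right) F \left(-50\right) + R = \left(-1\right) \left(-2\right) 12 \left(-50\right) - 40 = 2 \cdot 12 \left(-50\right) - 40 = 24 \left(-50\right) - 40 = -1200 - 40 = -1240$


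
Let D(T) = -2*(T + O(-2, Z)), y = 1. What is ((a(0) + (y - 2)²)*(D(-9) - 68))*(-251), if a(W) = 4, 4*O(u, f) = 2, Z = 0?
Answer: 64005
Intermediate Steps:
O(u, f) = ½ (O(u, f) = (¼)*2 = ½)
D(T) = -1 - 2*T (D(T) = -2*(T + ½) = -2*(½ + T) = -1 - 2*T)
((a(0) + (y - 2)²)*(D(-9) - 68))*(-251) = ((4 + (1 - 2)²)*((-1 - 2*(-9)) - 68))*(-251) = ((4 + (-1)²)*((-1 + 18) - 68))*(-251) = ((4 + 1)*(17 - 68))*(-251) = (5*(-51))*(-251) = -255*(-251) = 64005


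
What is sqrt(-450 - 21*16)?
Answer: I*sqrt(786) ≈ 28.036*I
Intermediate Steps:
sqrt(-450 - 21*16) = sqrt(-450 - 336) = sqrt(-786) = I*sqrt(786)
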